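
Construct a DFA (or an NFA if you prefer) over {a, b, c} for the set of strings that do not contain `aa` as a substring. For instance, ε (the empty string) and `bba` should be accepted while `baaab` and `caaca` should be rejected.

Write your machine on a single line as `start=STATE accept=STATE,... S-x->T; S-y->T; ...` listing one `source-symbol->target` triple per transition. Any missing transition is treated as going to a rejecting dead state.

start=s0; accept=s0,s1; s0-a->s1; s0-b->s0; s0-c->s0; s1-a->s2; s1-b->s0; s1-c->s0; s2-a->s2; s2-b->s2; s2-c->s2

This is the complement of 'contains `aa`'. Use the same substring-matching states — s0 through s2 holding how much of `aa` has just been matched — but flip the accepting set: everything except the trap s2 accepts.
A 3-state machine:
        a   b   c  
>* s0   s1  s0  s0 
 * s1   s2  s0  s0 
   s2   s2  s2  s2 
(> = start, * = accepting)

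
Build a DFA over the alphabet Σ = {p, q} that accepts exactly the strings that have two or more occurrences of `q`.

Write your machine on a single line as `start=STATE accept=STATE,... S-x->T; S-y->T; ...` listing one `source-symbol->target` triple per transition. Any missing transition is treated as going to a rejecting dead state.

Only the number of `q`s matters, and only up to 3. Make a chain A → B → C → D advanced by each `q` (with D absorbing); every other symbol self-loops. The accepting set is {C, D}.
       p  q 
>  A   A  B 
   B   B  C 
 * C   C  D 
 * D   D  D 
(> = start, * = accepting)

start=A; accept=C,D; A-p->A; A-q->B; B-p->B; B-q->C; C-p->C; C-q->D; D-p->D; D-q->D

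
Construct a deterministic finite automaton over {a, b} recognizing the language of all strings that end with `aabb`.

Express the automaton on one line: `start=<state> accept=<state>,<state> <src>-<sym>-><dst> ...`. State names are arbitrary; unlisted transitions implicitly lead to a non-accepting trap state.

start=q0 accept=q4 q0-a->q1 q0-b->q0 q1-a->q2 q1-b->q0 q2-a->q2 q2-b->q3 q3-a->q1 q3-b->q4 q4-a->q1 q4-b->q0

Remember how much of `aabb` the current input suffix matches. State q0 means no match yet; q1 means the last symbol is `a`; q2 means the last 2 symbols are `aa`; q3 means the last 3 symbols are `aab`; q4 means the last 4 symbols are `aabb`. Only q4 accepts. On a mismatch, fall back to the longest proper suffix that is still a prefix of `aabb`.
5 states suffice.
        a   b  
>  q0   q1  q0 
   q1   q2  q0 
   q2   q2  q3 
   q3   q1  q4 
 * q4   q1  q0 
(> = start, * = accepting)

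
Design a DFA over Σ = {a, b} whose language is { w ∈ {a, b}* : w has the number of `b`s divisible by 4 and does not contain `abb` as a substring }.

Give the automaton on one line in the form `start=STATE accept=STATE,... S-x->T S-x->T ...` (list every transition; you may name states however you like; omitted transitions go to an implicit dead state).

Handle the two conditions separately and then intersect. The first has 4 states tracking the count of `b`s modulo 4; the second has 4 states tracking partial matches of the forbidden pattern `abb`. A product state is a pair (one from each), accepting exactly when both do.
With 16 states:
          a    b  
>* q0     q1   q2 
 * q1     q1   q3 
   q2     q4   q5 
   q3     q4   q6 
   q4     q4   q7 
   q5     q8   q9 
   q6     q6  q10 
   q7     q8  q10 
   q8     q8  q11 
   q9    q12   q0 
   q10   q10  q13 
   q11   q12  q13 
   q12   q12  q14 
   q13   q13  q15 
 * q14    q1  q15 
   q15   q15   q6 
(> = start, * = accepting)

start=q0 accept=q0,q1,q14 q0-a->q1 q0-b->q2 q1-a->q1 q1-b->q3 q2-a->q4 q2-b->q5 q3-a->q4 q3-b->q6 q4-a->q4 q4-b->q7 q5-a->q8 q5-b->q9 q6-a->q6 q6-b->q10 q7-a->q8 q7-b->q10 q8-a->q8 q8-b->q11 q9-a->q12 q9-b->q0 q10-a->q10 q10-b->q13 q11-a->q12 q11-b->q13 q12-a->q12 q12-b->q14 q13-a->q13 q13-b->q15 q14-a->q1 q14-b->q15 q15-a->q15 q15-b->q6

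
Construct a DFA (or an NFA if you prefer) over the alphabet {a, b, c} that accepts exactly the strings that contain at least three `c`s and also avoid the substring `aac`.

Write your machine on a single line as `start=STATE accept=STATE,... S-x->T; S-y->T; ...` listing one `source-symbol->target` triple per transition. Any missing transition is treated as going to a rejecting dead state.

Run two small machines in parallel and take their product. The first has 5 states tracking the count of `c`s, saturating at 4; the second has 4 states tracking partial matches of the forbidden pattern `aac`. A product state is a pair (one from each), accepting exactly when both do.
With 19 states:
          a    b    c  
>  S0     S1   S0   S2 
   S1     S3   S0   S2 
   S2     S4   S2   S5 
   S3     S3   S0   S6 
   S4     S7   S2   S5 
   S5     S8   S5   S9 
   S6     S6   S6  S10 
   S7     S7   S2  S10 
   S8    S11   S5   S9 
 * S9    S12   S9  S13 
   S10   S10  S10  S14 
   S11   S11   S5  S14 
 * S12   S15   S9  S13 
 * S13   S16  S13  S13 
   S14   S14  S14  S17 
 * S15   S15   S9  S17 
 * S16   S18  S13  S13 
   S17   S17  S17  S17 
 * S18   S18  S13  S17 
(> = start, * = accepting)

start=S0; accept=S9,S12,S13,S15,S16,S18; S0-a->S1; S0-b->S0; S0-c->S2; S1-a->S3; S1-b->S0; S1-c->S2; S2-a->S4; S2-b->S2; S2-c->S5; S3-a->S3; S3-b->S0; S3-c->S6; S4-a->S7; S4-b->S2; S4-c->S5; S5-a->S8; S5-b->S5; S5-c->S9; S6-a->S6; S6-b->S6; S6-c->S10; S7-a->S7; S7-b->S2; S7-c->S10; S8-a->S11; S8-b->S5; S8-c->S9; S9-a->S12; S9-b->S9; S9-c->S13; S10-a->S10; S10-b->S10; S10-c->S14; S11-a->S11; S11-b->S5; S11-c->S14; S12-a->S15; S12-b->S9; S12-c->S13; S13-a->S16; S13-b->S13; S13-c->S13; S14-a->S14; S14-b->S14; S14-c->S17; S15-a->S15; S15-b->S9; S15-c->S17; S16-a->S18; S16-b->S13; S16-c->S13; S17-a->S17; S17-b->S17; S17-c->S17; S18-a->S18; S18-b->S13; S18-c->S17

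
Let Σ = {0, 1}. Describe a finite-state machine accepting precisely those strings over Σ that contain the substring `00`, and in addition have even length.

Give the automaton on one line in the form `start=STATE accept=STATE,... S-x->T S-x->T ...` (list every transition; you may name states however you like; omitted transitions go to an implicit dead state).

Build one automaton per condition and run them in lockstep. One (3 states) tracks whether and how much of `00` has been seen; the other (2 states) tracks the input length modulo 2. Each combined state is a pair, one component from each; accept when both components accept.
        0   1  
>  S0   S1  S2 
   S1   S3  S0 
   S2   S4  S0 
 * S3   S5  S5 
   S4   S5  S2 
   S5   S3  S3 
(> = start, * = accepting)

start=S0 accept=S3 S0-0->S1 S0-1->S2 S1-0->S3 S1-1->S0 S2-0->S4 S2-1->S0 S3-0->S5 S3-1->S5 S4-0->S5 S4-1->S2 S5-0->S3 S5-1->S3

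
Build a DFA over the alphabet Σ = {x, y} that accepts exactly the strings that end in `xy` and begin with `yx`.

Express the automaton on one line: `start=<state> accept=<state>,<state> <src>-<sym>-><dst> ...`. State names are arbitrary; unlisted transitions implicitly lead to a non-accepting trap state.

Handle the two conditions separately and then intersect. One (3 states) tracks how much of the suffix `xy` has currently been matched; the other (4 states) tracks whether the input so far still matches the prefix `yx`. Each combined state is a pair, one component from each; accept when both components accept.
        x   y  
>  q0   q1  q2 
   q1   q1  q3 
   q2   q4  q5 
   q3   q1  q5 
   q4   q4  q6 
   q5   q1  q5 
 * q6   q4  q7 
   q7   q4  q7 
(> = start, * = accepting)

start=q0 accept=q6 q0-x->q1 q0-y->q2 q1-x->q1 q1-y->q3 q2-x->q4 q2-y->q5 q3-x->q1 q3-y->q5 q4-x->q4 q4-y->q6 q5-x->q1 q5-y->q5 q6-x->q4 q6-y->q7 q7-x->q4 q7-y->q7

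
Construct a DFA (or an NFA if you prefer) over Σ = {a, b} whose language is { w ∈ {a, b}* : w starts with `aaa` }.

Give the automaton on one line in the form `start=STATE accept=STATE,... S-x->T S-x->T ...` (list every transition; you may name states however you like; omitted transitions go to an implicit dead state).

start=S0 accept=S3 S0-a->S1 S0-b->S4 S1-a->S2 S1-b->S4 S2-a->S3 S2-b->S4 S3-a->S3 S3-b->S3 S4-a->S4 S4-b->S4

Walk along `aaa` while the input agrees: from S0 take `a` to S1, and so on. Any deviation drops to the rejecting sink S4. Once S3 is reached the prefix is confirmed and every continuation is accepted.
        a   b  
>  S0   S1  S4 
   S1   S2  S4 
   S2   S3  S4 
 * S3   S3  S3 
   S4   S4  S4 
(> = start, * = accepting)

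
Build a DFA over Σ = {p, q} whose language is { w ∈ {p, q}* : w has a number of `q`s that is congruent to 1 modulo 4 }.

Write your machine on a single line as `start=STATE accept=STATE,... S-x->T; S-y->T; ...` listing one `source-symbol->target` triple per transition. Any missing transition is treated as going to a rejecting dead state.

start=S0; accept=S1; S0-p->S0; S0-q->S1; S1-p->S1; S1-q->S2; S2-p->S2; S2-q->S3; S3-p->S3; S3-q->S0

The only thing that matters is how many `q`s have appeared, reduced mod 4. Use one state per residue: S0 for 0, …, S3 for 3. Reading `q` moves to the next residue; anything else stays put. S1 is accepting.
4 states suffice.
        p   q  
>  S0   S0  S1 
 * S1   S1  S2 
   S2   S2  S3 
   S3   S3  S0 
(> = start, * = accepting)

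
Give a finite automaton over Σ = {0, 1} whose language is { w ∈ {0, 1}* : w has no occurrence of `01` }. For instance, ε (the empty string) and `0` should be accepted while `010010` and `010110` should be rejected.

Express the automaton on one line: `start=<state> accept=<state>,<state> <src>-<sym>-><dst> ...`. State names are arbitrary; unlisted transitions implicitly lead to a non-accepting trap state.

Track partial matches of the forbidden pattern `01`. State S2 is a dead state reached once `01` has occurred; every other state accepts. S0 means no part of `01` is currently matched.
3 states suffice.
        0   1  
>* S0   S1  S0 
 * S1   S1  S2 
   S2   S2  S2 
(> = start, * = accepting)

start=S0 accept=S0,S1 S0-0->S1 S0-1->S0 S1-0->S1 S1-1->S2 S2-0->S2 S2-1->S2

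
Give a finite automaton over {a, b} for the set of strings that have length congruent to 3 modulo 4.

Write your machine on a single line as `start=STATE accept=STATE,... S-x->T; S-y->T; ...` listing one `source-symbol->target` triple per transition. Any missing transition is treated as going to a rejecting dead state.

Only the length mod 4 matters, so use a 4-cycle: from any state, every input symbol moves to the next state, wrapping q3 back to q0. Mark q3 accepting.
A 4-state machine:
        a   b  
>  q0   q1  q1 
   q1   q2  q2 
   q2   q3  q3 
 * q3   q0  q0 
(> = start, * = accepting)

start=q0; accept=q3; q0-a->q1; q0-b->q1; q1-a->q2; q1-b->q2; q2-a->q3; q2-b->q3; q3-a->q0; q3-b->q0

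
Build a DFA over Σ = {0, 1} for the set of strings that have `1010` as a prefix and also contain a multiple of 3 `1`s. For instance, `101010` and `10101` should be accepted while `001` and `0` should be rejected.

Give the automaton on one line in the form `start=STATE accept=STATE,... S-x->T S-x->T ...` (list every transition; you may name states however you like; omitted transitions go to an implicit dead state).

start=s0 accept=s6 s0-0->s1 s0-1->s2 s1-0->s1 s1-1->s1 s2-0->s3 s2-1->s1 s3-0->s1 s3-1->s4 s4-0->s5 s4-1->s1 s5-0->s5 s5-1->s6 s6-0->s6 s6-1->s7 s7-0->s7 s7-1->s5

Run two small machines in parallel and take their product. The first has 6 states tracking whether the input so far still matches the prefix `1010`; the second has 3 states tracking the count of `1`s modulo 3. A product state is a pair (one from each), accepting exactly when both do. After merging equivalent states the machine shrinks.
With 8 states:
        0   1  
>  s0   s1  s2 
   s1   s1  s1 
   s2   s3  s1 
   s3   s1  s4 
   s4   s5  s1 
   s5   s5  s6 
 * s6   s6  s7 
   s7   s7  s5 
(> = start, * = accepting)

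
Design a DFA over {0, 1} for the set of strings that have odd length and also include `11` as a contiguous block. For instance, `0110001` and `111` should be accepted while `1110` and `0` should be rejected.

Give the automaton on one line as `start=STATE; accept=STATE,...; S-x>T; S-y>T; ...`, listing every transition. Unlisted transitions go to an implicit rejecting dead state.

start=s0; accept=s5; s0-0>s1; s0-1>s2; s1-0>s0; s1-1>s3; s2-0>s0; s2-1>s4; s3-0>s1; s3-1>s5; s4-0>s5; s4-1>s5; s5-0>s4; s5-1>s4

Build one automaton per condition and run them in lockstep. The first has 2 states tracking the input length modulo 2; the second has 3 states tracking whether and how much of `11` has been seen. A product state is a pair (one from each), accepting exactly when both do.
A 6-state machine:
        0   1  
>  s0   s1  s2 
   s1   s0  s3 
   s2   s0  s4 
   s3   s1  s5 
   s4   s5  s5 
 * s5   s4  s4 
(> = start, * = accepting)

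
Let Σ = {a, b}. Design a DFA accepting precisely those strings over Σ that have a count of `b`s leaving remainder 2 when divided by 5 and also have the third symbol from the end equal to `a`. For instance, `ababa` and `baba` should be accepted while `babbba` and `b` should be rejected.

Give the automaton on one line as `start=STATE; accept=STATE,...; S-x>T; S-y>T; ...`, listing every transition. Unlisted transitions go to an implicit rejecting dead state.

Build one automaton per condition and run them in lockstep. One (5 states) tracks the count of `b`s modulo 5; the other (15 states) tracks the last 3 symbols read. Each combined state is a pair, one component from each; accept when both components accept. After merging equivalent states the machine shrinks.
16 states suffice.
          a    b  
>  q0     q1   q2 
   q1     q1   q3 
   q2     q4   q5 
   q3     q4   q6 
   q4     q7   q8 
   q5     q9  q10 
 * q6     q9  q10 
   q7     q7  q11 
   q8    q12  q10 
   q9    q13  q10 
   q10   q10  q14 
 * q11   q12  q10 
 * q12   q13  q10 
   q13   q15  q10 
   q14   q14   q0 
 * q15   q15  q10 
(> = start, * = accepting)

start=q0; accept=q6,q11,q12,q15; q0-a>q1; q0-b>q2; q1-a>q1; q1-b>q3; q2-a>q4; q2-b>q5; q3-a>q4; q3-b>q6; q4-a>q7; q4-b>q8; q5-a>q9; q5-b>q10; q6-a>q9; q6-b>q10; q7-a>q7; q7-b>q11; q8-a>q12; q8-b>q10; q9-a>q13; q9-b>q10; q10-a>q10; q10-b>q14; q11-a>q12; q11-b>q10; q12-a>q13; q12-b>q10; q13-a>q15; q13-b>q10; q14-a>q14; q14-b>q0; q15-a>q15; q15-b>q10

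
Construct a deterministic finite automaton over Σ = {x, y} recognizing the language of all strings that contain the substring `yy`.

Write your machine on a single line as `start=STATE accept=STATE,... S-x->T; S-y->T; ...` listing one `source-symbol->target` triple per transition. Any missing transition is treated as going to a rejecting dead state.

start=S0; accept=S2; S0-x->S0; S0-y->S1; S1-x->S0; S1-y->S2; S2-x->S2; S2-y->S2

States S0..S1 record the length of the longest prefix of `yy` that matches the current input suffix. Reaching S2 means `yy` has been seen, and we stay there forever. Accept from S2.
        x   y  
>  S0   S0  S1 
   S1   S0  S2 
 * S2   S2  S2 
(> = start, * = accepting)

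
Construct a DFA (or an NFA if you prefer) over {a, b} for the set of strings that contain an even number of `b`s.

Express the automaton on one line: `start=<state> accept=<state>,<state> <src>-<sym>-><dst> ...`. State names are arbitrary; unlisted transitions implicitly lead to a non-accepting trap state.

The only thing that matters is how many `b`s have appeared, reduced mod 2. Use one state per residue: q0 for 0, …, q1 for 1. Reading `b` moves to the next residue; anything else stays put. q0 is accepting.
        a   b  
>* q0   q0  q1 
   q1   q1  q0 
(> = start, * = accepting)

start=q0 accept=q0 q0-a->q0 q0-b->q1 q1-a->q1 q1-b->q0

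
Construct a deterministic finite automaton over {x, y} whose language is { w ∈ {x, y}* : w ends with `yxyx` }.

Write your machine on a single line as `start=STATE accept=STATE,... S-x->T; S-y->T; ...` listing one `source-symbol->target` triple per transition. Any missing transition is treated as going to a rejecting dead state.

Remember how much of `yxyx` the current input suffix matches. State S0 means no match yet; S1 means the last symbol is `y`; S2 means the last 2 symbols are `yx`; S3 means the last 3 symbols are `yxy`; S4 means the last 4 symbols are `yxyx`. Only S4 accepts. On a mismatch, fall back to the longest proper suffix that is still a prefix of `yxyx`.
A 5-state machine:
        x   y  
>  S0   S0  S1 
   S1   S2  S1 
   S2   S0  S3 
   S3   S4  S1 
 * S4   S0  S3 
(> = start, * = accepting)

start=S0; accept=S4; S0-x->S0; S0-y->S1; S1-x->S2; S1-y->S1; S2-x->S0; S2-y->S3; S3-x->S4; S3-y->S1; S4-x->S0; S4-y->S3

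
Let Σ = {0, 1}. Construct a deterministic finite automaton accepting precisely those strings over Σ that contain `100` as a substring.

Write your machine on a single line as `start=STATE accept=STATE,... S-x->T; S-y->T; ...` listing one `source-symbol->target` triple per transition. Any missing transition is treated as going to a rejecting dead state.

States S0..S2 record the length of the longest prefix of `100` that matches the current input suffix. Reaching S3 means `100` has been seen, and we stay there forever. Accept from S3.
4 states suffice.
        0   1  
>  S0   S0  S1 
   S1   S2  S1 
   S2   S3  S1 
 * S3   S3  S3 
(> = start, * = accepting)

start=S0; accept=S3; S0-0->S0; S0-1->S1; S1-0->S2; S1-1->S1; S2-0->S3; S2-1->S1; S3-0->S3; S3-1->S3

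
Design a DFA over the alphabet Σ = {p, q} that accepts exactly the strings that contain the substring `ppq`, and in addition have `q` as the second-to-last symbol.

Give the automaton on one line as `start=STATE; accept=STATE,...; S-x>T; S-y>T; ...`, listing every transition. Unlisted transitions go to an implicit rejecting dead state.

start=s0; accept=s4,s5; s0-p>s1; s0-q>s0; s1-p>s2; s1-q>s0; s2-p>s2; s2-q>s3; s3-p>s4; s3-q>s5; s4-p>s2; s4-q>s3; s5-p>s4; s5-q>s5

Run two small machines in parallel and take their product. One (4 states) tracks whether and how much of `ppq` has been seen; the other (7 states) tracks the last 2 symbols read. Each combined state is a pair, one component from each; accept when both components accept. Minimizing collapses redundant product states.
        p   q  
>  s0   s1  s0 
   s1   s2  s0 
   s2   s2  s3 
   s3   s4  s5 
 * s4   s2  s3 
 * s5   s4  s5 
(> = start, * = accepting)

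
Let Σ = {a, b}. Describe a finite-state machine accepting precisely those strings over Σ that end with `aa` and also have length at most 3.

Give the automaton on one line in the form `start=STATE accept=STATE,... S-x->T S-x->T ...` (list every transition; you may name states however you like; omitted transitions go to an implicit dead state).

start=S0 accept=S3,S6 S0-a->S1 S0-b->S2 S1-a->S3 S1-b->S4 S2-a->S5 S2-b->S4 S3-a->S6 S3-b->S4 S4-a->S4 S4-b->S4 S5-a->S6 S5-b->S4 S6-a->S4 S6-b->S4

Build one automaton per condition and run them in lockstep. The first has 3 states tracking how much of the suffix `aa` has currently been matched; the second has 5 states tracking the input length, saturating at 4. A product state is a pair (one from each), accepting exactly when both do. Equivalent product states are then merged.
        a   b  
>  S0   S1  S2 
   S1   S3  S4 
   S2   S5  S4 
 * S3   S6  S4 
   S4   S4  S4 
   S5   S6  S4 
 * S6   S4  S4 
(> = start, * = accepting)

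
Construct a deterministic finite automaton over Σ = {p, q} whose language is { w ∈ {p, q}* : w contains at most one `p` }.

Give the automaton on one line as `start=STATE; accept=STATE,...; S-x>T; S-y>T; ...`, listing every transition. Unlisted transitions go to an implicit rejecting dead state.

start=S0; accept=S0,S1; S0-p>S1; S0-q>S0; S1-p>S2; S1-q>S1; S2-p>S2; S2-q>S2

Only the number of `p`s matters, and only up to 2. Make a chain S0 → S1 → S2 advanced by each `p` (with S2 absorbing); every other symbol self-loops. The accepting set is {S0, S1}.
With 3 states:
        p   q  
>* S0   S1  S0 
 * S1   S2  S1 
   S2   S2  S2 
(> = start, * = accepting)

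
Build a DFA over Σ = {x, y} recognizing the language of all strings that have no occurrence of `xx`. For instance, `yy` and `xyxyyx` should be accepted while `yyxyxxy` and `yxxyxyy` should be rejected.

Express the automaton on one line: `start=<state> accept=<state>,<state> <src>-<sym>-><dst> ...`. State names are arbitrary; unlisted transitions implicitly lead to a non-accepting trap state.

start=s0 accept=s0,s1 s0-x->s1 s0-y->s0 s1-x->s2 s1-y->s0 s2-x->s2 s2-y->s2

This is the complement of 'contains `xx`'. Use the same substring-matching states — s0 through s2 holding how much of `xx` has just been matched — but flip the accepting set: everything except the trap s2 accepts.
        x   y  
>* s0   s1  s0 
 * s1   s2  s0 
   s2   s2  s2 
(> = start, * = accepting)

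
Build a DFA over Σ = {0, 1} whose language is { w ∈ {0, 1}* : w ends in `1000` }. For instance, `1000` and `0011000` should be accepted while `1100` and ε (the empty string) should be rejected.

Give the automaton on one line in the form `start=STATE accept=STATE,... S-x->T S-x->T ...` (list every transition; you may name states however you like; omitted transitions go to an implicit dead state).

Remember how much of `1000` the current input suffix matches. State S0 means no match yet; S1 means the last symbol is `1`; S2 means the last 2 symbols are `10`; S3 means the last 3 symbols are `100`; S4 means the last 4 symbols are `1000`. Only S4 accepts. On a mismatch, fall back to the longest proper suffix that is still a prefix of `1000`.
5 states suffice.
        0   1  
>  S0   S0  S1 
   S1   S2  S1 
   S2   S3  S1 
   S3   S4  S1 
 * S4   S0  S1 
(> = start, * = accepting)

start=S0 accept=S4 S0-0->S0 S0-1->S1 S1-0->S2 S1-1->S1 S2-0->S3 S2-1->S1 S3-0->S4 S3-1->S1 S4-0->S0 S4-1->S1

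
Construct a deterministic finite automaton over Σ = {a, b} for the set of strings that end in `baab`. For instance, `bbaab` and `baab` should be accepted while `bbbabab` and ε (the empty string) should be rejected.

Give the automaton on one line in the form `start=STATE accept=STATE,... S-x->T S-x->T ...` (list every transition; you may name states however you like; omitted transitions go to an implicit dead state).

start=S0 accept=S4 S0-a->S0 S0-b->S1 S1-a->S2 S1-b->S1 S2-a->S3 S2-b->S1 S3-a->S0 S3-b->S4 S4-a->S2 S4-b->S1

Remember how much of `baab` the current input suffix matches. State S0 means no match yet; S1 means the last symbol is `b`; S2 means the last 2 symbols are `ba`; S3 means the last 3 symbols are `baa`; S4 means the last 4 symbols are `baab`. Only S4 accepts. On a mismatch, fall back to the longest proper suffix that is still a prefix of `baab`.
A 5-state machine:
        a   b  
>  S0   S0  S1 
   S1   S2  S1 
   S2   S3  S1 
   S3   S0  S4 
 * S4   S2  S1 
(> = start, * = accepting)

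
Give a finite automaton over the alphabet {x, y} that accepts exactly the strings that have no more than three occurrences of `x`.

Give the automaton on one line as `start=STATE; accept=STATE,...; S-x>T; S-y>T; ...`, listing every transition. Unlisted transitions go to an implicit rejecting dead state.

start=A; accept=A,B,C,D; A-x>B; A-y>A; B-x>C; B-y>B; C-x>D; C-y>C; D-x>E; D-y>D; E-x>E; E-y>E

Only the number of `x`s matters, and only up to 4. Make a chain A → B → C → D → E advanced by each `x` (with E absorbing); every other symbol self-loops. The accepting set is {A, B, C, D}.
With 5 states:
       x  y 
>* A   B  A 
 * B   C  B 
 * C   D  C 
 * D   E  D 
   E   E  E 
(> = start, * = accepting)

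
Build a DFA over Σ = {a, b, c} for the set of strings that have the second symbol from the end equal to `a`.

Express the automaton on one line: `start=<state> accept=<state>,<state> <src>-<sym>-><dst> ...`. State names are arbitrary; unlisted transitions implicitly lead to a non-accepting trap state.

start=q0 accept=q4,q5,q6 q0-a->q1 q0-b->q2 q0-c->q3 q1-a->q4 q1-b->q5 q1-c->q6 q2-a->q7 q2-b->q8 q2-c->q9 q3-a->q10 q3-b->q11 q3-c->q12 q4-a->q4 q4-b->q5 q4-c->q6 q5-a->q7 q5-b->q8 q5-c->q9 q6-a->q10 q6-b->q11 q6-c->q12 q7-a->q4 q7-b->q5 q7-c->q6 q8-a->q7 q8-b->q8 q8-c->q9 q9-a->q10 q9-b->q11 q9-c->q12 q10-a->q4 q10-b->q5 q10-c->q6 q11-a->q7 q11-b->q8 q11-c->q9 q12-a->q10 q12-b->q11 q12-c->q12

Because acceptance depends on a position counted from the end, the machine has to buffer the most recent 2 symbols. Make each state the string of the last up-to-2 symbols read; on input `x` shift the window left and append `x`. Accept when the buffered window has length 2 and begins with `a`.
          a    b    c  
>  q0     q1   q2   q3 
   q1     q4   q5   q6 
   q2     q7   q8   q9 
   q3    q10  q11  q12 
 * q4     q4   q5   q6 
 * q5     q7   q8   q9 
 * q6    q10  q11  q12 
   q7     q4   q5   q6 
   q8     q7   q8   q9 
   q9    q10  q11  q12 
   q10    q4   q5   q6 
   q11    q7   q8   q9 
   q12   q10  q11  q12 
(> = start, * = accepting)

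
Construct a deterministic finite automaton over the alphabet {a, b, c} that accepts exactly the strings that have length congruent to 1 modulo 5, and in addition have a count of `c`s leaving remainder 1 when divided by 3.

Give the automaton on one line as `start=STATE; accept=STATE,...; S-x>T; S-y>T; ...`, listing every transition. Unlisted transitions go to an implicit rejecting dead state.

start=s0; accept=s2; s0-a>s1; s0-b>s1; s0-c>s2; s1-a>s3; s1-b>s3; s1-c>s4; s2-a>s4; s2-b>s4; s2-c>s5; s3-a>s6; s3-b>s6; s3-c>s7; s4-a>s7; s4-b>s7; s4-c>s8; s5-a>s8; s5-b>s8; s5-c>s6; s6-a>s9; s6-b>s9; s6-c>s10; s7-a>s10; s7-b>s10; s7-c>s11; s8-a>s11; s8-b>s11; s8-c>s9; s9-a>s0; s9-b>s0; s9-c>s12; s10-a>s12; s10-b>s12; s10-c>s13; s11-a>s13; s11-b>s13; s11-c>s0; s12-a>s2; s12-b>s2; s12-c>s14; s13-a>s14; s13-b>s14; s13-c>s1; s14-a>s5; s14-b>s5; s14-c>s3

Handle the two conditions separately and then intersect. One (5 states) tracks the input length modulo 5; the other (3 states) tracks the count of `c`s modulo 3. Each combined state is a pair, one component from each; accept when both components accept.
15 states suffice.
          a    b    c  
>  s0     s1   s1   s2 
   s1     s3   s3   s4 
 * s2     s4   s4   s5 
   s3     s6   s6   s7 
   s4     s7   s7   s8 
   s5     s8   s8   s6 
   s6     s9   s9  s10 
   s7    s10  s10  s11 
   s8    s11  s11   s9 
   s9     s0   s0  s12 
   s10   s12  s12  s13 
   s11   s13  s13   s0 
   s12    s2   s2  s14 
   s13   s14  s14   s1 
   s14    s5   s5   s3 
(> = start, * = accepting)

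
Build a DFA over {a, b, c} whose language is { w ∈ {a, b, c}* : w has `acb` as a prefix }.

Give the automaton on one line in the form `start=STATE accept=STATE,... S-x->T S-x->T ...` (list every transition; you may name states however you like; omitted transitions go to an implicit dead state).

Check the first 3 symbols one by one: q0 through q2 record how many have matched `acb` so far; any wrong symbol goes to the dead state q4. After all 3 match we enter the accepting sink q3.
5 states suffice.
        a   b   c  
>  q0   q1  q4  q4 
   q1   q4  q4  q2 
   q2   q4  q3  q4 
 * q3   q3  q3  q3 
   q4   q4  q4  q4 
(> = start, * = accepting)

start=q0 accept=q3 q0-a->q1 q0-b->q4 q0-c->q4 q1-a->q4 q1-b->q4 q1-c->q2 q2-a->q4 q2-b->q3 q2-c->q4 q3-a->q3 q3-b->q3 q3-c->q3 q4-a->q4 q4-b->q4 q4-c->q4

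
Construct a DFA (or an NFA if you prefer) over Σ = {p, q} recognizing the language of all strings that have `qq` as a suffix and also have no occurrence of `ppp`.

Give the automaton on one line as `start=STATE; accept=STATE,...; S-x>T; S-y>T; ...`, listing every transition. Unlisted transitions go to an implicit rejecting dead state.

start=A; accept=E; A-p>B; A-q>C; B-p>D; B-q>C; C-p>B; C-q>E; D-p>F; D-q>C; E-p>B; E-q>E; F-p>F; F-q>G; G-p>F; G-q>H; H-p>F; H-q>H

Run two small machines in parallel and take their product. The first has 3 states tracking how much of the suffix `qq` has currently been matched; the second has 4 states tracking partial matches of the forbidden pattern `ppp`. A product state is a pair (one from each), accepting exactly when both do.
       p  q 
>  A   B  C 
   B   D  C 
   C   B  E 
   D   F  C 
 * E   B  E 
   F   F  G 
   G   F  H 
   H   F  H 
(> = start, * = accepting)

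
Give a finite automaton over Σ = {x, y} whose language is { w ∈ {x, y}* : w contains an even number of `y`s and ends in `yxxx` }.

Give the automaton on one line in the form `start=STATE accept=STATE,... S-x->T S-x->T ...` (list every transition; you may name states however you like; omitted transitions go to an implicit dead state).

start=S0 accept=S5 S0-x->S0 S0-y->S1 S1-x->S1 S1-y->S2 S2-x->S3 S2-y->S1 S3-x->S4 S3-y->S1 S4-x->S5 S4-y->S1 S5-x->S0 S5-y->S1

Handle the two conditions separately and then intersect. The first has 2 states tracking the count of `y`s modulo 2; the second has 5 states tracking how much of the suffix `yxxx` has currently been matched. A product state is a pair (one from each), accepting exactly when both do. Equivalent product states are then merged.
A 6-state machine:
        x   y  
>  S0   S0  S1 
   S1   S1  S2 
   S2   S3  S1 
   S3   S4  S1 
   S4   S5  S1 
 * S5   S0  S1 
(> = start, * = accepting)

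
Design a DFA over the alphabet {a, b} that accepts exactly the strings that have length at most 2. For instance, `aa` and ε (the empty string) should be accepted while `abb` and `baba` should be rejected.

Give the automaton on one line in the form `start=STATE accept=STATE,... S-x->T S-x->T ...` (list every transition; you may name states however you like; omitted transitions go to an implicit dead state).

Count input length up to 3: every symbol moves from q0 toward q3, which means 'more than 2' and absorbs. Accept from {q0, q1, q2}.
4 states suffice.
        a   b  
>* q0   q1  q1 
 * q1   q2  q2 
 * q2   q3  q3 
   q3   q3  q3 
(> = start, * = accepting)

start=q0 accept=q0,q1,q2 q0-a->q1 q0-b->q1 q1-a->q2 q1-b->q2 q2-a->q3 q2-b->q3 q3-a->q3 q3-b->q3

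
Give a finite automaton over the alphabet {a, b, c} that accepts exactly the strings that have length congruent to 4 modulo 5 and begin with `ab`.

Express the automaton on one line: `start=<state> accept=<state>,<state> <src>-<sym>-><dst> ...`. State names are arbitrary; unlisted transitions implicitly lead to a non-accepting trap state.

start=q0 accept=q5 q0-a->q1 q0-b->q2 q0-c->q2 q1-a->q2 q1-b->q3 q1-c->q2 q2-a->q2 q2-b->q2 q2-c->q2 q3-a->q4 q3-b->q4 q3-c->q4 q4-a->q5 q4-b->q5 q4-c->q5 q5-a->q6 q5-b->q6 q5-c->q6 q6-a->q7 q6-b->q7 q6-c->q7 q7-a->q3 q7-b->q3 q7-c->q3

Handle the two conditions separately and then intersect. One (5 states) tracks the input length modulo 5; the other (4 states) tracks whether the input so far still matches the prefix `ab`. Each combined state is a pair, one component from each; accept when both components accept. Equivalent product states are then merged.
        a   b   c  
>  q0   q1  q2  q2 
   q1   q2  q3  q2 
   q2   q2  q2  q2 
   q3   q4  q4  q4 
   q4   q5  q5  q5 
 * q5   q6  q6  q6 
   q6   q7  q7  q7 
   q7   q3  q3  q3 
(> = start, * = accepting)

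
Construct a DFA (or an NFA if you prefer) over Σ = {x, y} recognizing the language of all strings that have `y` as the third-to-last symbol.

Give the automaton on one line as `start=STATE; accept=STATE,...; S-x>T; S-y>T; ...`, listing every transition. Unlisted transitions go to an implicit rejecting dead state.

start=s0; accept=s11,s12,s13,s14; s0-x>s1; s0-y>s2; s1-x>s3; s1-y>s4; s2-x>s5; s2-y>s6; s3-x>s7; s3-y>s8; s4-x>s9; s4-y>s10; s5-x>s11; s5-y>s12; s6-x>s13; s6-y>s14; s7-x>s7; s7-y>s8; s8-x>s9; s8-y>s10; s9-x>s11; s9-y>s12; s10-x>s13; s10-y>s14; s11-x>s7; s11-y>s8; s12-x>s9; s12-y>s10; s13-x>s11; s13-y>s12; s14-x>s13; s14-y>s14

A DFA must remember the last 3 symbols (since which symbol is third-to-last isn't known until the input ends). Use one state per possible window of the last ≤3 symbols; accept from those whose window starts with `y`.
A 15-state machine:
          x    y  
>  s0     s1   s2 
   s1     s3   s4 
   s2     s5   s6 
   s3     s7   s8 
   s4     s9  s10 
   s5    s11  s12 
   s6    s13  s14 
   s7     s7   s8 
   s8     s9  s10 
   s9    s11  s12 
   s10   s13  s14 
 * s11    s7   s8 
 * s12    s9  s10 
 * s13   s11  s12 
 * s14   s13  s14 
(> = start, * = accepting)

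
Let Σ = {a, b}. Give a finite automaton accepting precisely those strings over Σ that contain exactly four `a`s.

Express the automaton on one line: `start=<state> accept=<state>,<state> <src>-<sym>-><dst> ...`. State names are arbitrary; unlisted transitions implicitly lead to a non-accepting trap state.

start=S0 accept=S4 S0-a->S1 S0-b->S0 S1-a->S2 S1-b->S1 S2-a->S3 S2-b->S2 S3-a->S4 S3-b->S3 S4-a->S5 S4-b->S4 S5-a->S5 S5-b->S5

Only the number of `a`s matters, and only up to 5. Make a chain S0 → S1 → S2 → S3 → S4 → S5 advanced by each `a` (with S5 absorbing); every other symbol self-loops. The accepting set is {S4}.
A 6-state machine:
        a   b  
>  S0   S1  S0 
   S1   S2  S1 
   S2   S3  S2 
   S3   S4  S3 
 * S4   S5  S4 
   S5   S5  S5 
(> = start, * = accepting)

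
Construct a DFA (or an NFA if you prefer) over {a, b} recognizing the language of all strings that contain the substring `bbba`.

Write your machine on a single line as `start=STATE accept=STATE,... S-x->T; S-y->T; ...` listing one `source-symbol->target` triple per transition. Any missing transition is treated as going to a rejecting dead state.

start=q0; accept=q4; q0-a->q0; q0-b->q1; q1-a->q0; q1-b->q2; q2-a->q0; q2-b->q3; q3-a->q4; q3-b->q3; q4-a->q4; q4-b->q4

Track how much of `bbba` has been matched so far: state q0 is no progress, q4 is the absorbing accept state reached once `bbba` has occurred. Intermediate states record partial matches; on a mismatch, fall back to the longest reusable overlap.
A 5-state machine:
        a   b  
>  q0   q0  q1 
   q1   q0  q2 
   q2   q0  q3 
   q3   q4  q3 
 * q4   q4  q4 
(> = start, * = accepting)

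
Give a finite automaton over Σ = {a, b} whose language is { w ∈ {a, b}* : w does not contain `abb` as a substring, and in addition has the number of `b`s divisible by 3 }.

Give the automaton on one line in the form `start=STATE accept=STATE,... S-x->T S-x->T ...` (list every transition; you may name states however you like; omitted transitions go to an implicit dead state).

Handle the two conditions separately and then intersect. The first has 4 states tracking partial matches of the forbidden pattern `abb`; the second has 3 states tracking the count of `b`s modulo 3. A product state is a pair (one from each), accepting exactly when both do. Minimizing collapses redundant product states.
With 10 states:
        a   b  
>* q0   q1  q2 
 * q1   q1  q3 
   q2   q4  q5 
   q3   q4  q6 
   q4   q4  q7 
   q5   q8  q0 
   q6   q6  q6 
   q7   q8  q6 
   q8   q8  q9 
 * q9   q1  q6 
(> = start, * = accepting)

start=q0 accept=q0,q1,q9 q0-a->q1 q0-b->q2 q1-a->q1 q1-b->q3 q2-a->q4 q2-b->q5 q3-a->q4 q3-b->q6 q4-a->q4 q4-b->q7 q5-a->q8 q5-b->q0 q6-a->q6 q6-b->q6 q7-a->q8 q7-b->q6 q8-a->q8 q8-b->q9 q9-a->q1 q9-b->q6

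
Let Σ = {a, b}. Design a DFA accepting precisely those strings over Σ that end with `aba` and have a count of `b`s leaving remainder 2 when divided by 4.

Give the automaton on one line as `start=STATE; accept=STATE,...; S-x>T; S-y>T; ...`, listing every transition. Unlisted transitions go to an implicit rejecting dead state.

Build one automaton per condition and run them in lockstep. One (4 states) tracks how much of the suffix `aba` has currently been matched; the other (4 states) tracks the count of `b`s modulo 4. Each combined state is a pair, one component from each; accept when both components accept.
With 16 states:
          a    b  
>  q0     q1   q2 
   q1     q1   q3 
   q2     q4   q5 
   q3     q6   q5 
   q4     q4   q7 
   q5     q8   q9 
   q6     q4   q7 
   q7    q10   q9 
   q8     q8  q11 
   q9    q12   q0 
 * q10    q8  q11 
   q11   q13   q0 
   q12   q12  q14 
   q13   q12  q14 
   q14   q15   q2 
   q15    q1   q3 
(> = start, * = accepting)

start=q0; accept=q10; q0-a>q1; q0-b>q2; q1-a>q1; q1-b>q3; q2-a>q4; q2-b>q5; q3-a>q6; q3-b>q5; q4-a>q4; q4-b>q7; q5-a>q8; q5-b>q9; q6-a>q4; q6-b>q7; q7-a>q10; q7-b>q9; q8-a>q8; q8-b>q11; q9-a>q12; q9-b>q0; q10-a>q8; q10-b>q11; q11-a>q13; q11-b>q0; q12-a>q12; q12-b>q14; q13-a>q12; q13-b>q14; q14-a>q15; q14-b>q2; q15-a>q1; q15-b>q3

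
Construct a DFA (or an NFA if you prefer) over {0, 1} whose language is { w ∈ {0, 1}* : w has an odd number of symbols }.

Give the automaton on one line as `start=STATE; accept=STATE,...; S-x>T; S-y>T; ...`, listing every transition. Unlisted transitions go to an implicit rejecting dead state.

start=q0; accept=q1; q0-0>q1; q0-1>q1; q1-0>q0; q1-1>q0

Only the length mod 2 matters, so use a 2-cycle: from any state, every input symbol moves to the next state, wrapping q1 back to q0. Mark q1 accepting.
With 2 states:
        0   1  
>  q0   q1  q1 
 * q1   q0  q0 
(> = start, * = accepting)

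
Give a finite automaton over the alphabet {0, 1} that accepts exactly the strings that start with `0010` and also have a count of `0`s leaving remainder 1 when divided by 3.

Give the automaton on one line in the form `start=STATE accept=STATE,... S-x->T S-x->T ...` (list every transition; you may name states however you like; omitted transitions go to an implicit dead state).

start=S0 accept=S8 S0-0->S1 S0-1->S2 S1-0->S3 S1-1->S4 S2-0->S4 S2-1->S2 S3-0->S2 S3-1->S5 S4-0->S6 S4-1->S4 S5-0->S7 S5-1->S6 S6-0->S2 S6-1->S6 S7-0->S8 S7-1->S7 S8-0->S9 S8-1->S8 S9-0->S7 S9-1->S9

Build one automaton per condition and run them in lockstep. The first has 6 states tracking whether the input so far still matches the prefix `0010`; the second has 3 states tracking the count of `0`s modulo 3. A product state is a pair (one from each), accepting exactly when both do.
        0   1  
>  S0   S1  S2 
   S1   S3  S4 
   S2   S4  S2 
   S3   S2  S5 
   S4   S6  S4 
   S5   S7  S6 
   S6   S2  S6 
   S7   S8  S7 
 * S8   S9  S8 
   S9   S7  S9 
(> = start, * = accepting)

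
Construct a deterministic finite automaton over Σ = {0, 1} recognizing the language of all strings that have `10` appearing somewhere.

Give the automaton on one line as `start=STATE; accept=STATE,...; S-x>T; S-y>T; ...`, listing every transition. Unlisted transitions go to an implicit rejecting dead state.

Track how much of `10` has been matched so far: state A is no progress, C is the absorbing accept state reached once `10` has occurred. Intermediate states record partial matches; on a mismatch, fall back to the longest reusable overlap.
3 states suffice.
       0  1 
>  A   A  B 
   B   C  B 
 * C   C  C 
(> = start, * = accepting)

start=A; accept=C; A-0>A; A-1>B; B-0>C; B-1>B; C-0>C; C-1>C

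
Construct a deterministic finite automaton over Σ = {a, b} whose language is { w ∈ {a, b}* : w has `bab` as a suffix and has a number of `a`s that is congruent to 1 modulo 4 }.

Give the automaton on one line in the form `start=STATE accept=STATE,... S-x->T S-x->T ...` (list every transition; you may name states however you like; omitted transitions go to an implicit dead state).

Handle the two conditions separately and then intersect. One (4 states) tracks how much of the suffix `bab` has currently been matched; the other (4 states) tracks the count of `a`s modulo 4. Each combined state is a pair, one component from each; accept when both components accept. Minimizing collapses redundant product states.
        a   b  
>  S0   S1  S2 
   S1   S3  S1 
   S2   S4  S2 
   S3   S5  S3 
   S4   S3  S6 
   S5   S0  S5 
 * S6   S3  S1 
(> = start, * = accepting)

start=S0 accept=S6 S0-a->S1 S0-b->S2 S1-a->S3 S1-b->S1 S2-a->S4 S2-b->S2 S3-a->S5 S3-b->S3 S4-a->S3 S4-b->S6 S5-a->S0 S5-b->S5 S6-a->S3 S6-b->S1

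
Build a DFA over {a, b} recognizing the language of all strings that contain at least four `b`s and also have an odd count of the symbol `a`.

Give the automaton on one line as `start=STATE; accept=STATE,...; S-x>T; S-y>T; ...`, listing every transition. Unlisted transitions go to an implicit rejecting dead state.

Run two small machines in parallel and take their product. The first has 6 states tracking the count of `b`s, saturating at 5; the second has 2 states tracking the count of `a`s modulo 2. A product state is a pair (one from each), accepting exactly when both do.
With 12 states:
          a    b  
>  q0     q1   q2 
   q1     q0   q3 
   q2     q3   q4 
   q3     q2   q5 
   q4     q5   q6 
   q5     q4   q7 
   q6     q7   q8 
   q7     q6   q9 
   q8     q9  q10 
 * q9     q8  q11 
   q10   q11  q10 
 * q11   q10  q11 
(> = start, * = accepting)

start=q0; accept=q9,q11; q0-a>q1; q0-b>q2; q1-a>q0; q1-b>q3; q2-a>q3; q2-b>q4; q3-a>q2; q3-b>q5; q4-a>q5; q4-b>q6; q5-a>q4; q5-b>q7; q6-a>q7; q6-b>q8; q7-a>q6; q7-b>q9; q8-a>q9; q8-b>q10; q9-a>q8; q9-b>q11; q10-a>q11; q10-b>q10; q11-a>q10; q11-b>q11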